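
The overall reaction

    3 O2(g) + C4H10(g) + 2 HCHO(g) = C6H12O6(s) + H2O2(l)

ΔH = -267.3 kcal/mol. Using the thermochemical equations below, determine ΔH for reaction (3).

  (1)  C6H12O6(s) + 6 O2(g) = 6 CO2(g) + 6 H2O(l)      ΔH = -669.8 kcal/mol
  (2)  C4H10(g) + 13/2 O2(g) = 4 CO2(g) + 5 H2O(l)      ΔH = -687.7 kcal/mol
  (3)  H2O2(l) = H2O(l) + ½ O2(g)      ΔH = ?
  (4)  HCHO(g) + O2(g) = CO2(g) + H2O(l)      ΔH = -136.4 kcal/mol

ΔH = -23.4 kcal/mol

(1) reversed: +669.8 kcal/mol
(2) as written: -687.7 kcal/mol
(3) reversed: contributes −x
(4) × 2: (2)·(-136.4) = -272.8 kcal/mol
-267.3 = (+669.8) + (-687.7) + (-272.8) − x
x = (-267.3 − (-290.7)) / (-1) = -23.4 kcal/mol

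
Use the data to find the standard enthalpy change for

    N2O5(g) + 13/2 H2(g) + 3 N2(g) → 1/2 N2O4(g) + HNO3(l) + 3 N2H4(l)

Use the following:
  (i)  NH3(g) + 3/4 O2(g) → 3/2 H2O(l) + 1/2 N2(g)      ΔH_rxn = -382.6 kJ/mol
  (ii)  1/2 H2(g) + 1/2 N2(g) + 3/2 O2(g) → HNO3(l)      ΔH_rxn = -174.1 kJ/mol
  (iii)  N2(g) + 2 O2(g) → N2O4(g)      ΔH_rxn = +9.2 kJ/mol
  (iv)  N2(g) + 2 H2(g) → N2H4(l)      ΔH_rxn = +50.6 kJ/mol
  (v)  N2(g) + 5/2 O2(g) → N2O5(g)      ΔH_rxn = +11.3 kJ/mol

ΔH_rxn = -29.0 kJ/mol

(i): not needed (NH3(g) appears nowhere else).
(ii) as written (HNO3(l) already on the product side): -174.1 kJ/mol
(iii) × 1/2 (×1/2 to match 1/2 N2O4(g) in the target): (1/2)·(+9.2) = +4.6 kJ/mol
(iv) × 3 (scale by 3 for the 3 N2H4(l)): (3)·(+50.6) = +151.8 kJ/mol
(v) reversed (N2O5(g) must end up as a reactant): -11.3 kJ/mol
Combining the equations, ΔH_rxn = (1)·(-174.1) + (1/2)·(+9.2) + (3)·(+50.6) + (-1)·(+11.3) = -29.0 kJ/mol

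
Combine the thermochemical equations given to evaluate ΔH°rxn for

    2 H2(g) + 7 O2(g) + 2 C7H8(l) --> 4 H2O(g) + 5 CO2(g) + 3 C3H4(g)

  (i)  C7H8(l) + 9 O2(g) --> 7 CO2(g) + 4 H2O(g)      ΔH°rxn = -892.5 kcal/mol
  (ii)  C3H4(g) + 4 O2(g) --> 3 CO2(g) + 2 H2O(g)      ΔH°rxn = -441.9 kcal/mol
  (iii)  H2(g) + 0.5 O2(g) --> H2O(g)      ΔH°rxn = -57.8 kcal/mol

(i) × 2: (2)·(-892.5) = -1785.0 kcal/mol
(ii) reversed and × 3: (-3)·(-441.9) = +1325.7 kcal/mol
(iii) × 2: (2)·(-57.8) = -115.6 kcal/mol
Combining the equations, ΔH°rxn = (2)·(-892.5) + (-3)·(-441.9) + (2)·(-57.8) = -574.9 kcal/mol

ΔH°rxn = -574.9 kcal/mol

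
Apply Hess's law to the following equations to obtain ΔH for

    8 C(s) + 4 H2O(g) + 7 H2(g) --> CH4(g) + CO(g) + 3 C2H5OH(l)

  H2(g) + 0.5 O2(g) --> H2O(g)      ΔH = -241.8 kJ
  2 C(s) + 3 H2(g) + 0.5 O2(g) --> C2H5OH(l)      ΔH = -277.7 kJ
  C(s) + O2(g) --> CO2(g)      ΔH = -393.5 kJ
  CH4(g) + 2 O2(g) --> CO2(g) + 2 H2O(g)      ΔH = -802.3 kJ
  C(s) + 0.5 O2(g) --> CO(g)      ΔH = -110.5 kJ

ΔH = -51.2 kJ

equation 1 reversed and × 2: (-2)·(-241.8) = +483.6 kJ
equation 2 × 3: (3)·(-277.7) = -833.1 kJ
equation 3 as written: -393.5 kJ
equation 4 reversed: +802.3 kJ
equation 5 as written: -110.5 kJ
By Hess's law, ΔH = (-2)·(-241.8) + (3)·(-277.7) + (1)·(-393.5) + (-1)·(-802.3) + (1)·(-110.5) = -51.2 kJ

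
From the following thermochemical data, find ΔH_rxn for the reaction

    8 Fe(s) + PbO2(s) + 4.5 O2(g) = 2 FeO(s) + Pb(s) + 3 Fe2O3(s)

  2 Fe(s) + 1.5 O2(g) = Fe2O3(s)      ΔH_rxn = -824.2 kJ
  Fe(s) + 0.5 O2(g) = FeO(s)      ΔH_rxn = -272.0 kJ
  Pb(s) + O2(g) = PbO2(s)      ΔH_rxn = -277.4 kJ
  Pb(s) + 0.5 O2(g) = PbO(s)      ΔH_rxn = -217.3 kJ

ΔH_rxn = -2739.2 kJ

equation 1 × 3: (3)·(-824.2) = -2472.6 kJ
equation 2 × 2: (2)·(-272.0) = -544.0 kJ
equation 3 reversed: +277.4 kJ
equation 4: not needed.
Combining the equations, ΔH_rxn = (3)·(-824.2) + (2)·(-272.0) + (-1)·(-277.4) = -2739.2 kJ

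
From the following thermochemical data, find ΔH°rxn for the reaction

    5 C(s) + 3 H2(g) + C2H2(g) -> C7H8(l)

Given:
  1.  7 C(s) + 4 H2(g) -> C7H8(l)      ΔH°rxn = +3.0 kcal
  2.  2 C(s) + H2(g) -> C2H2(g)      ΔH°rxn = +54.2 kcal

eq. 1 as written: +3.0 kcal
eq. 2 reversed: -54.2 kcal
Summing the manipulated equations, ΔH°rxn = (+3.0) + (-54.2) = -51.2 kcal

ΔH°rxn = -51.2 kcal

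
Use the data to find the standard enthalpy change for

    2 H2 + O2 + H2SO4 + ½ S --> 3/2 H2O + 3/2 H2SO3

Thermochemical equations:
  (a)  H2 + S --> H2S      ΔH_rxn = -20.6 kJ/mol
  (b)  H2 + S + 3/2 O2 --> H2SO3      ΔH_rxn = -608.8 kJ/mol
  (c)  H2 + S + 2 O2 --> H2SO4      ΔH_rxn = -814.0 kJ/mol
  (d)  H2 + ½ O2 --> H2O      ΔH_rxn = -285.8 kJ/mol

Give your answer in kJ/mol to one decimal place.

(a): not needed.
(b) × 3/2: (3/2)·(-608.8) = -913.2 kJ/mol
(c) reversed: +814.0 kJ/mol
(d) × 3/2: (3/2)·(-285.8) = -428.7 kJ/mol
Since enthalpy is a state function, ΔH_rxn = (-913.2) + (+814.0) + (-428.7) = -527.9 kJ/mol

ΔH_rxn = -527.9 kJ/mol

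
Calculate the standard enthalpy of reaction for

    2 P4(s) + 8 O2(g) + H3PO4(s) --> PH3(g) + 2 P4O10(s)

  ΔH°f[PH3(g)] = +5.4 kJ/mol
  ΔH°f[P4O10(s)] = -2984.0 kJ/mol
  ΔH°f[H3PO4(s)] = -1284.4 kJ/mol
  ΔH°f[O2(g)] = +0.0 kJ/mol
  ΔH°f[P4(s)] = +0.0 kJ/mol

ΔH° = -4678.2 kJ/mol

Products: 1·(+5.4) + 2·(-2984.0) = -5962.6
Reactants: 2·(+0.0) + 8·(+0.0) + 1·(-1284.4) = -1284.4
ΔH° = (-5962.6) − (-1284.4) = -4678.2 kJ/mol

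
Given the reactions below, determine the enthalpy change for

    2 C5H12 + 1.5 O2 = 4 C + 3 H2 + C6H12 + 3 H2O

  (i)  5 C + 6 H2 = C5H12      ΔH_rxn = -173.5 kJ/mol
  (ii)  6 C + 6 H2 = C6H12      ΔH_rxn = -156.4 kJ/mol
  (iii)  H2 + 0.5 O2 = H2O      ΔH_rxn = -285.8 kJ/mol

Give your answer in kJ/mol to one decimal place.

(i) reversed and × 2 (C5H12 must end up as a reactant; scale by 2 for the 2 C5H12): (-2)·(-173.5) = +347.0 kJ/mol
(ii) as written (C6H12 already on the product side): -156.4 kJ/mol
(iii) × 3 (scale by 3 for the 3 H2O): (3)·(-285.8) = -857.4 kJ/mol
ΔH_rxn = (-2)·(-173.5) + (1)·(-156.4) + (3)·(-285.8) = -666.8 kJ/mol

ΔH_rxn = -666.8 kJ/mol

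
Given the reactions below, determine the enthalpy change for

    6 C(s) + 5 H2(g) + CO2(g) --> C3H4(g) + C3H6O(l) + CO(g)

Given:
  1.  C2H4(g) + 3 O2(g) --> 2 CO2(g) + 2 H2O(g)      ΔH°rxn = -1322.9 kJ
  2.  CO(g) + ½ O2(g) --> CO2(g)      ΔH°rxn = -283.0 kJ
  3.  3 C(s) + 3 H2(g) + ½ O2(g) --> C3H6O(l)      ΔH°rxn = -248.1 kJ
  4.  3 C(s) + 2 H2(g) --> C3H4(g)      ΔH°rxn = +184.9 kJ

ΔH°rxn = 219.8 kJ

eq. 1: not needed (H2O(g) appears nowhere else).
eq. 2 reversed (reverse to put CO(g) on the product side): +283.0 kJ
eq. 3 as written (C3H6O(l) already on the product side): -248.1 kJ
eq. 4 as written (C3H4(g) already on the product side): +184.9 kJ
Summing the manipulated equations, ΔH°rxn = (+283.0) + (-248.1) + (+184.9) = 219.8 kJ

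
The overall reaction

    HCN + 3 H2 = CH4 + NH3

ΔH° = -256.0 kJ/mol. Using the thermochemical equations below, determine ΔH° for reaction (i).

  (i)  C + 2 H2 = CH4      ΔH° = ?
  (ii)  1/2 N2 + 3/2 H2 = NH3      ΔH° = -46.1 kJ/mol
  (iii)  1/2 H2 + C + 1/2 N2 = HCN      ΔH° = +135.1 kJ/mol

(i) as written: contributes x
(ii) as written: -46.1 kJ/mol
(iii) reversed: -135.1 kJ/mol
-256.0 = (-46.1) + (-135.1) + x
x = (-256.0 − (-181.2)) / (1) = -74.8 kJ/mol

ΔH° = -74.8 kJ/mol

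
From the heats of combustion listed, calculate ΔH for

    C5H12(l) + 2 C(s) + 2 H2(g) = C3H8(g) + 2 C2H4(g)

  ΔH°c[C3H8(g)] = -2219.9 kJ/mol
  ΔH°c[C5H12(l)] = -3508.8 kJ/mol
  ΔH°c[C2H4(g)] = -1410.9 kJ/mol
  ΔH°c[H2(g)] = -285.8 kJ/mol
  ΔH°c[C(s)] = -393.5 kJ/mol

ΔH = 174.3 kJ/mol

With combustion enthalpies, reactants minus products:
= [1·(-3508.8) + 2·(-393.5) + 2·(-285.8)] − [1·(-2219.9) + 2·(-1410.9)]
= 174.3 kJ/mol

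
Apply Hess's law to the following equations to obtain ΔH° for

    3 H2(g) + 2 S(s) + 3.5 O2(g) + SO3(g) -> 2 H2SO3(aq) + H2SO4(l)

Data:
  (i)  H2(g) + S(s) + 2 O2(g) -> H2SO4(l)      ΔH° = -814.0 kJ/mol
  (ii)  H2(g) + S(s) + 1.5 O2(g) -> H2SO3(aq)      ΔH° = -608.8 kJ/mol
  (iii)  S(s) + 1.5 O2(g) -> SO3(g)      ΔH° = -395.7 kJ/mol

(i) as written (H2SO4(l) already on the product side): -814.0 kJ/mol
(ii) × 2 (scale by 2 for the 2 H2SO3(aq)): (2)·(-608.8) = -1217.6 kJ/mol
(iii) reversed (reverse to put SO3(g) on the reactant side): +395.7 kJ/mol
Combining the equations, ΔH° = (-814.0) + (-1217.6) + (+395.7) = -1635.9 kJ/mol

ΔH° = -1635.9 kJ/mol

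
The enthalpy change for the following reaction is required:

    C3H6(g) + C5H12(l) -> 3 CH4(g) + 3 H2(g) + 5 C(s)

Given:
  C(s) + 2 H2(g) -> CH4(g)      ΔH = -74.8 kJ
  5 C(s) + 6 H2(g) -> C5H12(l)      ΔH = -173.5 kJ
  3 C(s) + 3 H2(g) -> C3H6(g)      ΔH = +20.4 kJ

ΔH = -71.3 kJ

equation 1 × 3 (scale by 3 for the 3 CH4(g)): (3)·(-74.8) = -224.4 kJ
equation 2 reversed (C5H12(l) must end up as a reactant): +173.5 kJ
equation 3 reversed (reverse to put C3H6(g) on the reactant side): -20.4 kJ
Combining the equations, ΔH = (-224.4) + (+173.5) + (-20.4) = -71.3 kJ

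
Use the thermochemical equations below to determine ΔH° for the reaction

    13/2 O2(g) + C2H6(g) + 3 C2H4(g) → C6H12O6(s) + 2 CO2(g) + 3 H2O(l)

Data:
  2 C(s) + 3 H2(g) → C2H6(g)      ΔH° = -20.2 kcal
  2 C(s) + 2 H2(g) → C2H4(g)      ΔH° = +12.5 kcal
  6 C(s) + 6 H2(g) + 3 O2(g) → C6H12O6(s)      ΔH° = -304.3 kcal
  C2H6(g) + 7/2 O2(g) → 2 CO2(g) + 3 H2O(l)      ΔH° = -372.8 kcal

ΔH° = -714.6 kcal

equation 1: not needed.
equation 2 reversed and × 3: (-3)·(+12.5) = -37.5 kcal
equation 3 as written: -304.3 kcal
equation 4 as written: -372.8 kcal
Summing the manipulated equations, ΔH° = (-37.5) + (-304.3) + (-372.8) = -714.6 kcal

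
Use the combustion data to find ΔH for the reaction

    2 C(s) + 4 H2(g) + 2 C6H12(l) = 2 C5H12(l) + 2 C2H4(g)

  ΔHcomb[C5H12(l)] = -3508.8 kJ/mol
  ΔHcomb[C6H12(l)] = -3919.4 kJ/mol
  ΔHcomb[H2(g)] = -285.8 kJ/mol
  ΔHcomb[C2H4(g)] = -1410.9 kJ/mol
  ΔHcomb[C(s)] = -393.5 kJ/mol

ΔH = 70.4 kJ/mol

With combustion enthalpies, reactants minus products:
= [2·(-393.5) + 4·(-285.8) + 2·(-3919.4)] − [2·(-3508.8) + 2·(-1410.9)]
= 70.4 kJ/mol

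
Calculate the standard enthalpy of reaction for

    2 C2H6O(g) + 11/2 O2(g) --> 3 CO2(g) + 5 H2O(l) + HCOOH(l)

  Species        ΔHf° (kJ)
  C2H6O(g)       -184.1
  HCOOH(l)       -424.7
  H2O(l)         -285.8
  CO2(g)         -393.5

ΔH°rxn = -2666.0 kJ

Products: 3·(-393.5) + 5·(-285.8) + 1·(-424.7) = -3034.2
Reactants: 2·(-184.1) + 11/2·(+0.0) = -368.2
ΔH°rxn = (-3034.2) − (-368.2) = -2666.0 kJ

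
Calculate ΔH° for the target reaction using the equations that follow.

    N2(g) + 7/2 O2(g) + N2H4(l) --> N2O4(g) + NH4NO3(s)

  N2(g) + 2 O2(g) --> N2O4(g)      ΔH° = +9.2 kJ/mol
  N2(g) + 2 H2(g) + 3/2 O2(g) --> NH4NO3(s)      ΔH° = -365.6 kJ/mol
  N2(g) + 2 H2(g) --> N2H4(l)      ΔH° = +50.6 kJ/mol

ΔH° = -407.0 kJ/mol

equation 1 as written (N2O4(g) already on the product side): +9.2 kJ/mol
equation 2 as written (NH4NO3(s) already on the product side): -365.6 kJ/mol
equation 3 reversed (N2H4(l) must end up as a reactant): -50.6 kJ/mol
ΔH° = (+9.2) + (-365.6) + (-50.6) = -407.0 kJ/mol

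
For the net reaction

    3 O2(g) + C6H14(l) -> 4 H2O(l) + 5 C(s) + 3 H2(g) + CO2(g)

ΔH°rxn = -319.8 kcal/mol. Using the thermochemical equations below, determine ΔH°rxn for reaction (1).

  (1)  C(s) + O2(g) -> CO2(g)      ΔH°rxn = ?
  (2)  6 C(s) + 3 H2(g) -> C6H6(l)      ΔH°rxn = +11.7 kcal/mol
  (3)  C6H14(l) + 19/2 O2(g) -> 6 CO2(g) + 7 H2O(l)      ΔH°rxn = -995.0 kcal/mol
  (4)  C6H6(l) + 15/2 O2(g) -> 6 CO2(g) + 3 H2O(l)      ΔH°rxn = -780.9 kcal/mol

(1) as written: contributes x
(2) reversed: -11.7 kcal/mol
(3) as written: -995.0 kcal/mol
(4) reversed: +780.9 kcal/mol
-319.8 = (-11.7) + (-995.0) + (+780.9) + x
x = (-319.8 − (-225.8)) / (1) = -94.0 kcal/mol

ΔH°rxn = -94.0 kcal/mol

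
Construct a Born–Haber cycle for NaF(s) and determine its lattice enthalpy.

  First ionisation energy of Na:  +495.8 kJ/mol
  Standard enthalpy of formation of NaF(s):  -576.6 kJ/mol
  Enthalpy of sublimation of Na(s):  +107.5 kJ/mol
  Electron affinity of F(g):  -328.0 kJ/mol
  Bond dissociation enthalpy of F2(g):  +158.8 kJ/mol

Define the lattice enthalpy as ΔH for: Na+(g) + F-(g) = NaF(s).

U = -931.3 kJ/mol

ΔHf° = 1·ΔHsub + 1·(ΣIE) + 1/2·D(F2) + 1·EA + U
-576.6 = 1·(+107.5) + 1·(+495.8) + 1/2·(+158.8) + 1·(-328.0) + U
U = -576.6 − (+354.7) = -931.3 kJ/mol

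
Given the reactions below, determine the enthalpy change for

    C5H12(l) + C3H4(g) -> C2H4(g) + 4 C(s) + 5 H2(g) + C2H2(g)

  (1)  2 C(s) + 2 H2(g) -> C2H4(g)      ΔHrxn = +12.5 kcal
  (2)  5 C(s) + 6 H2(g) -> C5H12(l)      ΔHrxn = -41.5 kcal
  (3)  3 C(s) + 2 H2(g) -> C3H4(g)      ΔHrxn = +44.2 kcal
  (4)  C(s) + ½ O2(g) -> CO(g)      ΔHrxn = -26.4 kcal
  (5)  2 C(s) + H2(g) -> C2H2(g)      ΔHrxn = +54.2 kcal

(1) as written: +12.5 kcal
(2) reversed: +41.5 kcal
(3) reversed: -44.2 kcal
(4): not needed.
(5) as written: +54.2 kcal
Since enthalpy is a state function, ΔHrxn = (1)·(+12.5) + (-1)·(-41.5) + (-1)·(+44.2) + (1)·(+54.2) = 64.0 kcal

ΔHrxn = 64.0 kcal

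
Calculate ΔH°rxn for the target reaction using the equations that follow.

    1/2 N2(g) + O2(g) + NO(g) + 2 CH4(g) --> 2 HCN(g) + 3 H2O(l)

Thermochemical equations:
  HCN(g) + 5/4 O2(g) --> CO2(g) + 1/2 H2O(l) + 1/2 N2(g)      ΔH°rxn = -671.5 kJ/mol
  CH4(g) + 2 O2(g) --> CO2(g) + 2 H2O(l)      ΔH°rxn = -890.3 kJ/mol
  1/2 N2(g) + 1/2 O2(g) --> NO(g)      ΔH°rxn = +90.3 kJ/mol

ΔH°rxn = -527.9 kJ/mol

equation 1 reversed and × 2: (-2)·(-671.5) = +1343.0 kJ/mol
equation 2 × 2: (2)·(-890.3) = -1780.6 kJ/mol
equation 3 reversed: -90.3 kJ/mol
ΔH°rxn = (-2)·(-671.5) + (2)·(-890.3) + (-1)·(+90.3) = -527.9 kJ/mol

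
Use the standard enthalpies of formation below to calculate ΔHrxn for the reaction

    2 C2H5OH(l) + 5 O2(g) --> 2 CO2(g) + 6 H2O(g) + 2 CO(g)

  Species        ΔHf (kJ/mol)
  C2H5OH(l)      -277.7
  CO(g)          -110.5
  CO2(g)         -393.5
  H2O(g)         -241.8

ΔHrxn = -1903.4 kJ/mol

Products: 2·(-393.5) + 6·(-241.8) + 2·(-110.5) = -2458.8
Reactants: 2·(-277.7) + 5·(+0.0) = -555.4
ΔHrxn = (-2458.8) − (-555.4) = -1903.4 kJ/mol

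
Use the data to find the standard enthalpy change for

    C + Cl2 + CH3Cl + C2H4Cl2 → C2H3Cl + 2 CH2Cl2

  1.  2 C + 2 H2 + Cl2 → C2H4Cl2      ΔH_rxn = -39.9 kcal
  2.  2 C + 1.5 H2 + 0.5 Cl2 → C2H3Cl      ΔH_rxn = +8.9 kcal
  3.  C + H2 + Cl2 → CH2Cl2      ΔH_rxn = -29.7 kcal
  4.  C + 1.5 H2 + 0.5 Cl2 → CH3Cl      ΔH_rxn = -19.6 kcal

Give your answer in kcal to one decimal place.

eq. 1 reversed (reverse to put C2H4Cl2 on the reactant side): +39.9 kcal
eq. 2 as written (C2H3Cl already on the product side): +8.9 kcal
eq. 3 × 2 (scale by 2 for the 2 CH2Cl2): (2)·(-29.7) = -59.4 kcal
eq. 4 reversed (reverse to put CH3Cl on the reactant side): +19.6 kcal
Combining the equations, ΔH_rxn = (+39.9) + (+8.9) + (-59.4) + (+19.6) = 9.0 kcal

ΔH_rxn = 9.0 kcal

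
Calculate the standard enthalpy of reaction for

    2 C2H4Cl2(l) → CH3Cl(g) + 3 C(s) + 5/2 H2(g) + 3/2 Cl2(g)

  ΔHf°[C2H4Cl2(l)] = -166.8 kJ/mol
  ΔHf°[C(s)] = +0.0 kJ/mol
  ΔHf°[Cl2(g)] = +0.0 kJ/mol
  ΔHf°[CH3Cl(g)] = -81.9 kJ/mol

Products: 1·(-81.9) + 3·(+0.0) + 5/2·(+0.0) + 3/2·(+0.0) = -81.9
Reactants: 2·(-166.8) = -333.6
ΔH_rxn = (-81.9) − (-333.6) = 251.7 kJ/mol

ΔH_rxn = 251.7 kJ/mol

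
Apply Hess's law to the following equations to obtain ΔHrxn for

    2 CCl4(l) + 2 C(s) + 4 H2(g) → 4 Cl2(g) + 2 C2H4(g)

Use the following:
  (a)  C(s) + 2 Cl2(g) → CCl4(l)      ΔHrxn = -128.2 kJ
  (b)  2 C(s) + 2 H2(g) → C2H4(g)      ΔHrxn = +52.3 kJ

ΔHrxn = 361.0 kJ

(a) reversed and × 2: (-2)·(-128.2) = +256.4 kJ
(b) × 2: (2)·(+52.3) = +104.6 kJ
ΔHrxn = (+256.4) + (+104.6) = 361.0 kJ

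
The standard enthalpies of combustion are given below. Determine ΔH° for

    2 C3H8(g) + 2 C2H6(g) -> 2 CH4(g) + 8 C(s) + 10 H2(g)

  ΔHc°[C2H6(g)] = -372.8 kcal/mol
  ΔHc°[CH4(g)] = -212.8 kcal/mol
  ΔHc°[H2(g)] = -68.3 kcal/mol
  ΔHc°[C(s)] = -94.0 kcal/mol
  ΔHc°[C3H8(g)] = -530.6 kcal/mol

Using ΔH = Σ nΔHc°(reactants) − Σ nΔHc°(products):
= [2·(-530.6) + 2·(-372.8)] − [2·(-212.8) + 8·(-94.0) + 10·(-68.3)]
= 53.8 kcal/mol

ΔH° = 53.8 kcal/mol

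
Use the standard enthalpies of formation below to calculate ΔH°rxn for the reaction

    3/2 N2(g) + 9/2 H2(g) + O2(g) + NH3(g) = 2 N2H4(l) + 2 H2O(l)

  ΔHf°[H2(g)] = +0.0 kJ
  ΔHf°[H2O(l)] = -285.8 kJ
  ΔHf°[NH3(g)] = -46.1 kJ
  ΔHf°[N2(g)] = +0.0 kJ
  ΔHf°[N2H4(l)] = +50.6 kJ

Products: 2·(+50.6) + 2·(-285.8) = -470.4
Reactants: 3/2·(+0.0) + 9/2·(+0.0) + 1·(+0.0) + 1·(-46.1) = -46.1
ΔH°rxn = (-470.4) − (-46.1) = -424.3 kJ

ΔH°rxn = -424.3 kJ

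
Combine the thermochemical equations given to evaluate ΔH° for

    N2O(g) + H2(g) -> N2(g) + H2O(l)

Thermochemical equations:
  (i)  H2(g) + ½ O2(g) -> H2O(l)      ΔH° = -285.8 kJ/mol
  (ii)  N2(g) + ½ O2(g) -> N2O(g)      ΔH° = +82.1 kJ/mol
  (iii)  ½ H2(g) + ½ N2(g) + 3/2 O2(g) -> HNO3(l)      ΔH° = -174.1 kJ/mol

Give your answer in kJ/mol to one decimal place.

ΔH° = -367.9 kJ/mol

(i) as written (H2O(l) already on the product side): -285.8 kJ/mol
(ii) reversed (reverse to put N2O(g) on the reactant side): -82.1 kJ/mol
(iii): not needed (HNO3(l) appears nowhere else).
By Hess's law, ΔH° = (1)·(-285.8) + (-1)·(+82.1) = -367.9 kJ/mol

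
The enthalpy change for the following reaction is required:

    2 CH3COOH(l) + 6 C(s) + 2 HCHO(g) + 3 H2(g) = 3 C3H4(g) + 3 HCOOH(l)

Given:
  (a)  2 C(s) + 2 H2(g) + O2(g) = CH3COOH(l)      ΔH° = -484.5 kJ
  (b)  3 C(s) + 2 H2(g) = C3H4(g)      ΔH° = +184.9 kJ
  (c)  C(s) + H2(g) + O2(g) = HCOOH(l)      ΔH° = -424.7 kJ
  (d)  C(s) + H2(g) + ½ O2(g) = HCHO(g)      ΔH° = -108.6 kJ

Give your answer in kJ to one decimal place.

(a) reversed and × 2: (-2)·(-484.5) = +969.0 kJ
(b) × 3: (3)·(+184.9) = +554.7 kJ
(c) × 3: (3)·(-424.7) = -1274.1 kJ
(d) reversed and × 2: (-2)·(-108.6) = +217.2 kJ
ΔH° = (-2)·(-484.5) + (3)·(+184.9) + (3)·(-424.7) + (-2)·(-108.6) = 466.8 kJ

ΔH° = 466.8 kJ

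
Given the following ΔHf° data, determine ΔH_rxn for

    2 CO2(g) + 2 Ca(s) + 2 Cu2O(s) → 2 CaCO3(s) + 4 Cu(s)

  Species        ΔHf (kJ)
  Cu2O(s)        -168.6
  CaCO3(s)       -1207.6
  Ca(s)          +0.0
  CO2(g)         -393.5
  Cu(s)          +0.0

Products: 2·(-1207.6) + 4·(+0.0) = -2415.2
Reactants: 2·(-393.5) + 2·(+0.0) + 2·(-168.6) = -1124.2
ΔH_rxn = (-2415.2) − (-1124.2) = -1291.0 kJ

ΔH_rxn = -1291.0 kJ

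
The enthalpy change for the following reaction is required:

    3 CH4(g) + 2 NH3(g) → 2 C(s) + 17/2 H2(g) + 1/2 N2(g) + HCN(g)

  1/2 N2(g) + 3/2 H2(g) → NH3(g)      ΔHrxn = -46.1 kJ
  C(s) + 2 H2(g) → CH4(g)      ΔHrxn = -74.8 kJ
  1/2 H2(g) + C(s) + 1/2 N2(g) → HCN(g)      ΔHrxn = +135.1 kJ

equation 1 reversed and × 2: (-2)·(-46.1) = +92.2 kJ
equation 2 reversed and × 3: (-3)·(-74.8) = +224.4 kJ
equation 3 as written: +135.1 kJ
ΔHrxn = (+92.2) + (+224.4) + (+135.1) = 451.7 kJ

ΔHrxn = 451.7 kJ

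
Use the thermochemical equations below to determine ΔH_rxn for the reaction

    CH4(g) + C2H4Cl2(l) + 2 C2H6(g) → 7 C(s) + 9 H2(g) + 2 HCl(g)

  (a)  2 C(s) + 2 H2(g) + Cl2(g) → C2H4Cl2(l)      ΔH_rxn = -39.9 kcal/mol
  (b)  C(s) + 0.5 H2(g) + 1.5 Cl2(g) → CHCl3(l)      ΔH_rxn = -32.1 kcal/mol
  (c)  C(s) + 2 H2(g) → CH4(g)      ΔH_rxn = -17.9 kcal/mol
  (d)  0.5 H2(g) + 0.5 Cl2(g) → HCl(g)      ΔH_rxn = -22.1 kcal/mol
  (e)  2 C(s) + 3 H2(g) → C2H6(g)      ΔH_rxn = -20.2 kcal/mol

ΔH_rxn = 54.0 kcal/mol

(a) reversed (reverse to put C2H4Cl2(l) on the reactant side): +39.9 kcal/mol
(b): not needed (CHCl3(l) appears nowhere else).
(c) reversed (reverse to put CH4(g) on the reactant side): +17.9 kcal/mol
(d) × 2 (×2 to match 2 HCl(g) in the target): (2)·(-22.1) = -44.2 kcal/mol
(e) reversed and × 2 (C2H6(g) must end up as a reactant; ×2 to match 2 C2H6(g) in the target): (-2)·(-20.2) = +40.4 kcal/mol
Combining the equations, ΔH_rxn = (+39.9) + (+17.9) + (-44.2) + (+40.4) = 54.0 kcal/mol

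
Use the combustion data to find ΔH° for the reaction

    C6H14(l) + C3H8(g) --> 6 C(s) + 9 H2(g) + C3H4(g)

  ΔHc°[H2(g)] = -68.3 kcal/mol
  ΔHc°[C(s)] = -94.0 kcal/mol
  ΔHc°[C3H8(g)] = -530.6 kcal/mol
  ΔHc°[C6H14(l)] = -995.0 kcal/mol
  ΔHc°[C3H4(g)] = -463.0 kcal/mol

With combustion enthalpies, reactants minus products:
= [1·(-995.0) + 1·(-530.6)] − [6·(-94.0) + 9·(-68.3) + 1·(-463.0)]
= 116.1 kcal/mol

ΔH° = 116.1 kcal/mol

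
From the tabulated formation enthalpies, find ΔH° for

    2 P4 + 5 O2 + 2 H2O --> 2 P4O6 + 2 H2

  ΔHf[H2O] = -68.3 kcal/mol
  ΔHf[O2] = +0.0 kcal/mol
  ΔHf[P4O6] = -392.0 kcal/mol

ΔH° = -647.4 kcal/mol

Products: 2·(-392.0) + 2·(+0.0) = -784.0
Reactants: 2·(+0.0) + 5·(+0.0) + 2·(-68.3) = -136.6
ΔH° = (-784.0) − (-136.6) = -647.4 kcal/mol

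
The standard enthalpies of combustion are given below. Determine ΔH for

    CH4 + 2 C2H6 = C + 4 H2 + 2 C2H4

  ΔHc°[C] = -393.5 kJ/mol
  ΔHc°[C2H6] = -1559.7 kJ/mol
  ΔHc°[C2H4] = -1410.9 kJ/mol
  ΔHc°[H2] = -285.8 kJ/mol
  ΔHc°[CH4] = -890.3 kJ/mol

Using ΔH = Σ nΔHc°(reactants) − Σ nΔHc°(products):
= [1·(-890.3) + 2·(-1559.7)] − [1·(-393.5) + 4·(-285.8) + 2·(-1410.9)]
= 348.8 kJ/mol

ΔH = 348.8 kJ/mol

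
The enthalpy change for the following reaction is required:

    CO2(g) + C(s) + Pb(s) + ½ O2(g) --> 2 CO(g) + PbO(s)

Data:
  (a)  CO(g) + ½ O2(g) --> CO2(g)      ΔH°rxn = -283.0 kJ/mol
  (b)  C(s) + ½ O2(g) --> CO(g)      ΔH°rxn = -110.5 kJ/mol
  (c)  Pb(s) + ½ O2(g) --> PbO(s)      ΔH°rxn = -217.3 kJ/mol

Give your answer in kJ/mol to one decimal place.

ΔH°rxn = -44.8 kJ/mol

(a) reversed (CO2(g) must end up as a reactant): +283.0 kJ/mol
(b) as written (C(s) already on the reactant side): -110.5 kJ/mol
(c) as written (PbO(s) already on the product side): -217.3 kJ/mol
Since enthalpy is a state function, ΔH°rxn = (+283.0) + (-110.5) + (-217.3) = -44.8 kJ/mol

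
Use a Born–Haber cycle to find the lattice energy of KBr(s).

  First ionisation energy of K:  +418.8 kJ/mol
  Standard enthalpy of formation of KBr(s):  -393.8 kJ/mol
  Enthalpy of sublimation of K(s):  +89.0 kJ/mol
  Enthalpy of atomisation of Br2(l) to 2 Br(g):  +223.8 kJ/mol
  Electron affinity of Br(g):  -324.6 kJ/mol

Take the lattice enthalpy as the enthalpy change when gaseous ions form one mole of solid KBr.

ΔHf° = 1·ΔHsub + 1·(ΣIE) + 1/2·D(Br2) + 1·EA + U
-393.8 = 1·(+89.0) + 1·(+418.8) + 1/2·(+223.8) + 1·(-324.6) + U
U = -393.8 − (+295.1) = -688.9 kJ/mol

U = -688.9 kJ/mol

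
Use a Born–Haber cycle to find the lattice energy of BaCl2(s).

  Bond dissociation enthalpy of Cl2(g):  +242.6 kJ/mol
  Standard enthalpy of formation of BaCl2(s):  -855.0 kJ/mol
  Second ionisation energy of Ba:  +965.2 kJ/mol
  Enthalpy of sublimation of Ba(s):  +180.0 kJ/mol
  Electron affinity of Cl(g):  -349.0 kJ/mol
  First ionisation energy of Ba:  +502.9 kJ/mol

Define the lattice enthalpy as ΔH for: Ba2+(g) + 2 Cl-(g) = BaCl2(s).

U = -2047.7 kJ/mol

ΔHf° = 1·ΔHsub + 1·(ΣIE) + 1·D(Cl2) + 2·EA + U
-855.0 = 1·(+180.0) + 1·(+1468.1) + 1·(+242.6) + 2·(-349.0) + U
U = -855.0 − (+1192.7) = -2047.7 kJ/mol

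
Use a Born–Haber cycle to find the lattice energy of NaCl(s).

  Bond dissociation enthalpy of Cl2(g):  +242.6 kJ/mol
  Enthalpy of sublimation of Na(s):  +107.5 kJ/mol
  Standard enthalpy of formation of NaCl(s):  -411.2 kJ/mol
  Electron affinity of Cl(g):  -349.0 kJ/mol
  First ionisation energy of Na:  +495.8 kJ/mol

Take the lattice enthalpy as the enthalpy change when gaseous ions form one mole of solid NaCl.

U = -786.8 kJ/mol

ΔHf° = 1·ΔHsub + 1·(ΣIE) + 1/2·D(Cl2) + 1·EA + U
-411.2 = 1·(+107.5) + 1·(+495.8) + 1/2·(+242.6) + 1·(-349.0) + U
U = -411.2 − (+375.6) = -786.8 kJ/mol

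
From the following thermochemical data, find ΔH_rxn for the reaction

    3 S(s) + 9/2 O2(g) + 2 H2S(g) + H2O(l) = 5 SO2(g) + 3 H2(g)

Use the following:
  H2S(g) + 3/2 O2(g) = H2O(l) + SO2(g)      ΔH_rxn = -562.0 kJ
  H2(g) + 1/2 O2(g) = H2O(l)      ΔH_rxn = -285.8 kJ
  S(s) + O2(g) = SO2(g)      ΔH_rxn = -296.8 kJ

ΔH_rxn = -1157.0 kJ

equation 1 × 2 (×2 to match 2 H2S(g) in the target): (2)·(-562.0) = -1124.0 kJ
equation 2 reversed and × 3 (reverse to put H2(g) on the product side; ×3 to match 3 H2(g) in the target): (-3)·(-285.8) = +857.4 kJ
equation 3 × 3 (scale by 3 for the 3 S(s)): (3)·(-296.8) = -890.4 kJ
Since enthalpy is a state function, ΔH_rxn = (2)·(-562.0) + (-3)·(-285.8) + (3)·(-296.8) = -1157.0 kJ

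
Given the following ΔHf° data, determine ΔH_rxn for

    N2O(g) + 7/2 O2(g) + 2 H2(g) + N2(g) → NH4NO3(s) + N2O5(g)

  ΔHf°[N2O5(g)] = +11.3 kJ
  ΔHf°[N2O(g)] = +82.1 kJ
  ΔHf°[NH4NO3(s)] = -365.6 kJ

ΔH_rxn = -436.4 kJ

Products: 1·(-365.6) + 1·(+11.3) = -354.3
Reactants: 1·(+82.1) + 7/2·(+0.0) + 2·(+0.0) + 1·(+0.0) = +82.1
ΔH_rxn = (-354.3) − (+82.1) = -436.4 kJ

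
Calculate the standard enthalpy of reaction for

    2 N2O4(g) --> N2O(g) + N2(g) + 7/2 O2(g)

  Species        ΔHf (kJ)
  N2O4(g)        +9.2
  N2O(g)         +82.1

ΔHrxn = 63.7 kJ

ΔH°rxn = Σ nΔHf°(products) − Σ nΔHf°(reactants).
Products: 1·(+82.1) + 1·(+0.0) + 7/2·(+0.0) = +82.1
Reactants: 2·(+9.2) = +18.4
ΔHrxn = (+82.1) − (+18.4) = 63.7 kJ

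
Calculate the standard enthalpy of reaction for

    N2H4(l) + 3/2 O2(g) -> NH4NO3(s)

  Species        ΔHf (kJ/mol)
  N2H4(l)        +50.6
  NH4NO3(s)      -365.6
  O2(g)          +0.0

Products: 1·(-365.6) = -365.6
Reactants: 1·(+50.6) + 3/2·(+0.0) = +50.6
ΔH_rxn = (-365.6) − (+50.6) = -416.2 kJ/mol

ΔH_rxn = -416.2 kJ/mol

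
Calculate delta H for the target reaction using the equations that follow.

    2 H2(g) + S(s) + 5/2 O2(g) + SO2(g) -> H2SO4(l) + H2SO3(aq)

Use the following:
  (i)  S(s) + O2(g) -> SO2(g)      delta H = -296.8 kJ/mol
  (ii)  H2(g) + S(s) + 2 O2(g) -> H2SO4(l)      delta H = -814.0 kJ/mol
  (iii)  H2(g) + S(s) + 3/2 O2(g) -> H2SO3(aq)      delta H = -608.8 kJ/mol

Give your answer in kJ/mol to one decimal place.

(i) reversed (SO2(g) must end up as a reactant): +296.8 kJ/mol
(ii) as written (H2SO4(l) already on the product side): -814.0 kJ/mol
(iii) as written (H2SO3(aq) already on the product side): -608.8 kJ/mol
delta H = (-1)·(-296.8) + (1)·(-814.0) + (1)·(-608.8) = -1126.0 kJ/mol

delta H = -1126.0 kJ/mol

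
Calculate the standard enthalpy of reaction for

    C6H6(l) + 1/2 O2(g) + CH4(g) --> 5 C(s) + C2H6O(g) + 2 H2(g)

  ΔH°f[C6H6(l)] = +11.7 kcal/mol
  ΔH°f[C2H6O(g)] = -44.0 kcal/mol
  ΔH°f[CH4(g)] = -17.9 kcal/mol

Products: 5·(+0.0) + 1·(-44.0) + 2·(+0.0) = -44.0
Reactants: 1·(+11.7) + 1/2·(+0.0) + 1·(-17.9) = -6.2
ΔHrxn = (-44.0) − (-6.2) = -37.8 kcal/mol

ΔHrxn = -37.8 kcal/mol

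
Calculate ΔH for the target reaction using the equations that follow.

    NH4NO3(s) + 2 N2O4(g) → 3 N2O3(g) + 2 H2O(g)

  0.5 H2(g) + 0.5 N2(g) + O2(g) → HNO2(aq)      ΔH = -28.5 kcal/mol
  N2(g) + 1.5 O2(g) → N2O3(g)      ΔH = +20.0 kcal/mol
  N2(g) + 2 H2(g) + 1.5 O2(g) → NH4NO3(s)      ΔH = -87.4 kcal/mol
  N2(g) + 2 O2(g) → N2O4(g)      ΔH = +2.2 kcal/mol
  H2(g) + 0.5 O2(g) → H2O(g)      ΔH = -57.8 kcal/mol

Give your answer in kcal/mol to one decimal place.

equation 1: not needed (HNO2(aq) appears nowhere else).
equation 2 × 3 (scale by 3 for the 3 N2O3(g)): (3)·(+20.0) = +60.0 kcal/mol
equation 3 reversed (reverse to put NH4NO3(s) on the reactant side): +87.4 kcal/mol
equation 4 reversed and × 2 (reverse to put N2O4(g) on the reactant side; ×2 to match 2 N2O4(g) in the target): (-2)·(+2.2) = -4.4 kcal/mol
equation 5 × 2 (scale by 2 for the 2 H2O(g)): (2)·(-57.8) = -115.6 kcal/mol
Since enthalpy is a state function, ΔH = (3)·(+20.0) + (-1)·(-87.4) + (-2)·(+2.2) + (2)·(-57.8) = 27.4 kcal/mol

ΔH = 27.4 kcal/mol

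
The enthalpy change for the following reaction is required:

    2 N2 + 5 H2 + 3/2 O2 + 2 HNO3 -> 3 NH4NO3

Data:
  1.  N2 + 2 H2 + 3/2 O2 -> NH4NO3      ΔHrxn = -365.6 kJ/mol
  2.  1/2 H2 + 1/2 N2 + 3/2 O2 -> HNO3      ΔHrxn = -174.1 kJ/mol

eq. 1 × 3 (×3 to match 3 NH4NO3 in the target): (3)·(-365.6) = -1096.8 kJ/mol
eq. 2 reversed and × 2 (reverse to put HNO3 on the reactant side; scale by 2 for the 2 HNO3): (-2)·(-174.1) = +348.2 kJ/mol
By Hess's law, ΔHrxn = (-1096.8) + (+348.2) = -748.6 kJ/mol

ΔHrxn = -748.6 kJ/mol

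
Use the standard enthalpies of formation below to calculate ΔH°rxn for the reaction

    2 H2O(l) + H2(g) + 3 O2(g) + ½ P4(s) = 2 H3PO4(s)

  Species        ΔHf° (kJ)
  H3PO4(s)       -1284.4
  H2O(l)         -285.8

Products: 2·(-1284.4) = -2568.8
Reactants: 2·(-285.8) + 1·(+0.0) + 3·(+0.0) + 1/2·(+0.0) = -571.6
ΔH°rxn = (-2568.8) − (-571.6) = -1997.2 kJ

ΔH°rxn = -1997.2 kJ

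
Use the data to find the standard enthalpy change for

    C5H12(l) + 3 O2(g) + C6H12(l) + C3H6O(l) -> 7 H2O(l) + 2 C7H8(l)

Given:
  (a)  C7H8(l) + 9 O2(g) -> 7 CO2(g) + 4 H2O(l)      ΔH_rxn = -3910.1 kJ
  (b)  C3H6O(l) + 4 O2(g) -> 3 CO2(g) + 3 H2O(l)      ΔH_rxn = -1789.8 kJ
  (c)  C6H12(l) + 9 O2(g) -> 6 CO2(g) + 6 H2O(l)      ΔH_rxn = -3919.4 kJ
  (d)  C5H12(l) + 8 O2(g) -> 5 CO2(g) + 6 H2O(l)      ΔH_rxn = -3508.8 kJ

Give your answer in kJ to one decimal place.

ΔH_rxn = -1397.8 kJ

(a) reversed and × 2: (-2)·(-3910.1) = +7820.2 kJ
(b) as written: -1789.8 kJ
(c) as written: -3919.4 kJ
(d) as written: -3508.8 kJ
ΔH_rxn = (-2)·(-3910.1) + (1)·(-1789.8) + (1)·(-3919.4) + (1)·(-3508.8) = -1397.8 kJ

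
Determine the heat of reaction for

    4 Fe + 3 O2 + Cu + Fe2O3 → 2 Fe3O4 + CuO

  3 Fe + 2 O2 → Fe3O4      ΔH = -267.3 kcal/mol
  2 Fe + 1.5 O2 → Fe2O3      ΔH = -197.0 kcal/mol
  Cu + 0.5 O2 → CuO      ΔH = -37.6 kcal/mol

ΔH = -375.2 kcal/mol

equation 1 × 2 (scale by 2 for the 2 Fe3O4): (2)·(-267.3) = -534.6 kcal/mol
equation 2 reversed (reverse to put Fe2O3 on the reactant side): +197.0 kcal/mol
equation 3 as written (CuO already on the product side): -37.6 kcal/mol
ΔH = (2)·(-267.3) + (-1)·(-197.0) + (1)·(-37.6) = -375.2 kcal/mol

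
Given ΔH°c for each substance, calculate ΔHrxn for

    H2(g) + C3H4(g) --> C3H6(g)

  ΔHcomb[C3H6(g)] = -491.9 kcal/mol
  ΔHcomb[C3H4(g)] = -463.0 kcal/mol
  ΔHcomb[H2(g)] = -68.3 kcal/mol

ΔHrxn = -39.4 kcal/mol

With combustion enthalpies, reactants minus products:
= [1·(-68.3) + 1·(-463.0)] − [1·(-491.9)]
= -39.4 kcal/mol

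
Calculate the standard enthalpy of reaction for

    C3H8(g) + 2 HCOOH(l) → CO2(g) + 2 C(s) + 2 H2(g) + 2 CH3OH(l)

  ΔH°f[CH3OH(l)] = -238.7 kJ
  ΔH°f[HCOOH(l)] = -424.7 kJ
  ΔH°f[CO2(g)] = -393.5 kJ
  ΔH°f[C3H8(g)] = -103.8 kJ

Products: 1·(-393.5) + 2·(+0.0) + 2·(+0.0) + 2·(-238.7) = -870.9
Reactants: 1·(-103.8) + 2·(-424.7) = -953.2
ΔH_rxn = (-870.9) − (-953.2) = 82.3 kJ

ΔH_rxn = 82.3 kJ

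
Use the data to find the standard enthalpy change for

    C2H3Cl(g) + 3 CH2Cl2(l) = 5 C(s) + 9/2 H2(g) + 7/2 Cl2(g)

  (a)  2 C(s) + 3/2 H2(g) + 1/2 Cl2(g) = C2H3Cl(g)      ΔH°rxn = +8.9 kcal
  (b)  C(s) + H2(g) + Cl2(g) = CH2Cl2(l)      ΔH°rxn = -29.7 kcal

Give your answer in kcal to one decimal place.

(a) reversed: -8.9 kcal
(b) reversed and × 3: (-3)·(-29.7) = +89.1 kcal
Since enthalpy is a state function, ΔH°rxn = (-1)·(+8.9) + (-3)·(-29.7) = 80.2 kcal

ΔH°rxn = 80.2 kcal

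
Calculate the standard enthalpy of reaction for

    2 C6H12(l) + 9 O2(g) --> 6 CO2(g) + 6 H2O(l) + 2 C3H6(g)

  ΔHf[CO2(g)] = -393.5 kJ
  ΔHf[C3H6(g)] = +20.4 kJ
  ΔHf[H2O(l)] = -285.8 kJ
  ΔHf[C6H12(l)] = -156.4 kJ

Products: 6·(-393.5) + 6·(-285.8) + 2·(+20.4) = -4035.0
Reactants: 2·(-156.4) + 9·(+0.0) = -312.8
ΔH°rxn = (-4035.0) − (-312.8) = -3722.2 kJ

ΔH°rxn = -3722.2 kJ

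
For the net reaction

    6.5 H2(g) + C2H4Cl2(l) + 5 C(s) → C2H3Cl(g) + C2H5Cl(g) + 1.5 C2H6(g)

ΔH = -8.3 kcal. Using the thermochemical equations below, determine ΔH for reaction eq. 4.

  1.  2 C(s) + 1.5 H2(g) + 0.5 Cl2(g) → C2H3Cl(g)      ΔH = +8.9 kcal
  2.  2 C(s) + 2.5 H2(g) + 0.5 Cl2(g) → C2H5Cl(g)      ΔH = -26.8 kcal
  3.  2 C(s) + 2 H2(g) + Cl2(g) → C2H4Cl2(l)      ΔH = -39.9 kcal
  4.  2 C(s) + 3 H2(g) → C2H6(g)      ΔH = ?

eq. 1 as written (C2H3Cl(g) already on the product side): +8.9 kcal
eq. 2 as written (C2H5Cl(g) already on the product side): -26.8 kcal
eq. 3 reversed (reverse to put C2H4Cl2(l) on the reactant side): +39.9 kcal
eq. 4 × 3/2 (scale by 3/2 for the 3/2 C2H6(g)): contributes 3/2·x
-8.3 = (+8.9) + (-26.8) + (+39.9) + 3/2·x
x = (-8.3 − (+22.0)) / (3/2) = -20.2 kcal

ΔH = -20.2 kcal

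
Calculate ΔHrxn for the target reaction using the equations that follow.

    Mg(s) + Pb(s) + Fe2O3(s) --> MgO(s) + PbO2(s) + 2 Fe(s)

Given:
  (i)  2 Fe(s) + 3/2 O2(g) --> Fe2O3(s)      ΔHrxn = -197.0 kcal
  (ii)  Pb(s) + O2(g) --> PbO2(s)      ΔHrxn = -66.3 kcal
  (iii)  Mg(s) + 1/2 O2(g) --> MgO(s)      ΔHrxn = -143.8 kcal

ΔHrxn = -13.1 kcal

(i) reversed: +197.0 kcal
(ii) as written: -66.3 kcal
(iii) as written: -143.8 kcal
ΔHrxn = (+197.0) + (-66.3) + (-143.8) = -13.1 kcal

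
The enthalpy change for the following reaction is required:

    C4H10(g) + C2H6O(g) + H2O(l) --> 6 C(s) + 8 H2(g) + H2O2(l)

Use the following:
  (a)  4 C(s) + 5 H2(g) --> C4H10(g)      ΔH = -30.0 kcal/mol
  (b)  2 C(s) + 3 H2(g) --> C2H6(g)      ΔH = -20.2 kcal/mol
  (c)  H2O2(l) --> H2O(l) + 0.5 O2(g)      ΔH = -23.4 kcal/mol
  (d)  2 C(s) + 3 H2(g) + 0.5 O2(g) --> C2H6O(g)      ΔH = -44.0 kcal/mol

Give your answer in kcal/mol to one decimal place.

ΔH = 97.4 kcal/mol

(a) reversed: +30.0 kcal/mol
(b): not needed.
(c) reversed: +23.4 kcal/mol
(d) reversed: +44.0 kcal/mol
By Hess's law, ΔH = (+30.0) + (+23.4) + (+44.0) = 97.4 kcal/mol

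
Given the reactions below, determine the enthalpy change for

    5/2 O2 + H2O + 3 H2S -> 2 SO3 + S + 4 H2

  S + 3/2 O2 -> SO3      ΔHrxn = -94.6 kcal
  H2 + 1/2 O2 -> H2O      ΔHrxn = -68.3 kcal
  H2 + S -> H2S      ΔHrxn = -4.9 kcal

ΔHrxn = -106.2 kcal

equation 1 × 2 (×2 to match 2 SO3 in the target): (2)·(-94.6) = -189.2 kcal
equation 2 reversed (reverse to put H2O on the reactant side): +68.3 kcal
equation 3 reversed and × 3 (H2S must end up as a reactant; ×3 to match 3 H2S in the target): (-3)·(-4.9) = +14.7 kcal
ΔHrxn = (-189.2) + (+68.3) + (+14.7) = -106.2 kcal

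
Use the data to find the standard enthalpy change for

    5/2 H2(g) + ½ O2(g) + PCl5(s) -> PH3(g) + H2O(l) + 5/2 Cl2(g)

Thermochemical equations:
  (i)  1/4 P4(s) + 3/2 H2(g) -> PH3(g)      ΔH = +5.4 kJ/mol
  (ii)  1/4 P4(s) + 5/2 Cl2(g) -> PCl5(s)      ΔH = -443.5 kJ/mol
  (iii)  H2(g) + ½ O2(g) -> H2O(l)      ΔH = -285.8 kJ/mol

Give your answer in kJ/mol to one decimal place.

(i) as written (PH3(g) already on the product side): +5.4 kJ/mol
(ii) reversed (PCl5(s) must end up as a reactant): +443.5 kJ/mol
(iii) as written (H2O(l) already on the product side): -285.8 kJ/mol
ΔH = (1)·(+5.4) + (-1)·(-443.5) + (1)·(-285.8) = 163.1 kJ/mol

ΔH = 163.1 kJ/mol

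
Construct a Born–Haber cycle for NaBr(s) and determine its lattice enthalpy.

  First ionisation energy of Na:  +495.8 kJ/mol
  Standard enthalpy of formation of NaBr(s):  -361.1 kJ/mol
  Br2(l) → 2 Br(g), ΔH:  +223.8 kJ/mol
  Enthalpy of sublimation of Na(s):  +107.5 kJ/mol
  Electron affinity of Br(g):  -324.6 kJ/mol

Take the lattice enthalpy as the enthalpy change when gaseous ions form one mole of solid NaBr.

U = -751.7 kJ/mol

ΔHf° = 1·ΔHsub + 1·(ΣIE) + 1/2·D(Br2) + 1·EA + U
-361.1 = 1·(+107.5) + 1·(+495.8) + 1/2·(+223.8) + 1·(-324.6) + U
U = -361.1 − (+390.6) = -751.7 kJ/mol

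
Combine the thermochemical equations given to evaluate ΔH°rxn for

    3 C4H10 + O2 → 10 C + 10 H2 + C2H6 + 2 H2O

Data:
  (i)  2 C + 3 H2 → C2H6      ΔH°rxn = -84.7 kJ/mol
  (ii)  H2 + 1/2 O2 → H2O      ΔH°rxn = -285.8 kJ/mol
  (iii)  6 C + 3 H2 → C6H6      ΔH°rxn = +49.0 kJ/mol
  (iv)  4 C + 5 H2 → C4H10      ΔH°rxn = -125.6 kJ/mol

(i) as written: -84.7 kJ/mol
(ii) × 2: (2)·(-285.8) = -571.6 kJ/mol
(iii): not needed.
(iv) reversed and × 3: (-3)·(-125.6) = +376.8 kJ/mol
ΔH°rxn = (-84.7) + (-571.6) + (+376.8) = -279.5 kJ/mol

ΔH°rxn = -279.5 kJ/mol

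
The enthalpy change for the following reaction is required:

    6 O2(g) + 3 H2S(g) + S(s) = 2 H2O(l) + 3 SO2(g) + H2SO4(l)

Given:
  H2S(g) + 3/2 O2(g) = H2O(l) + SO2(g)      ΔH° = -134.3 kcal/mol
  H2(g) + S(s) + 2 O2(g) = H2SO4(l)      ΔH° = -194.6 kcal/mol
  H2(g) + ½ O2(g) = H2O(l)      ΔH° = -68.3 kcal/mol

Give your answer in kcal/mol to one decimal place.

ΔH° = -529.2 kcal/mol

equation 1 × 3 (×3 to match 3 H2S(g) in the target): (3)·(-134.3) = -402.9 kcal/mol
equation 2 as written (H2SO4(l) already on the product side): -194.6 kcal/mol
equation 3 reversed: +68.3 kcal/mol
By Hess's law, ΔH° = (-402.9) + (-194.6) + (+68.3) = -529.2 kcal/mol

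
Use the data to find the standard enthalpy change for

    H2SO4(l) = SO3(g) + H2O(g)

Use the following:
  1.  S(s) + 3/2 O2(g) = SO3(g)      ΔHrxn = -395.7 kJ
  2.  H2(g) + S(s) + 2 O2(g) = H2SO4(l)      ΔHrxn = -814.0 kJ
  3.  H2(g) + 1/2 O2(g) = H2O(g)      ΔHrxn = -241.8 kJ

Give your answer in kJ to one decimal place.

eq. 1 as written (SO3(g) already on the product side): -395.7 kJ
eq. 2 reversed (reverse to put H2SO4(l) on the reactant side): +814.0 kJ
eq. 3 as written (H2O(g) already on the product side): -241.8 kJ
Since enthalpy is a state function, ΔHrxn = (1)·(-395.7) + (-1)·(-814.0) + (1)·(-241.8) = 176.5 kJ

ΔHrxn = 176.5 kJ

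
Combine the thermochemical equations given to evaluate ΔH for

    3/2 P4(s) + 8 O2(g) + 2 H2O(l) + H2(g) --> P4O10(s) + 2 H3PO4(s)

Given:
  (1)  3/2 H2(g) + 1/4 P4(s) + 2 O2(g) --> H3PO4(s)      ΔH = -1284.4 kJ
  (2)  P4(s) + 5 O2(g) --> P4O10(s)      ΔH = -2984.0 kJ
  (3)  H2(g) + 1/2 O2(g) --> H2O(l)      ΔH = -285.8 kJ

(1) × 2: (2)·(-1284.4) = -2568.8 kJ
(2) as written: -2984.0 kJ
(3) reversed and × 2: (-2)·(-285.8) = +571.6 kJ
Summing the manipulated equations, ΔH = (-2568.8) + (-2984.0) + (+571.6) = -4981.2 kJ

ΔH = -4981.2 kJ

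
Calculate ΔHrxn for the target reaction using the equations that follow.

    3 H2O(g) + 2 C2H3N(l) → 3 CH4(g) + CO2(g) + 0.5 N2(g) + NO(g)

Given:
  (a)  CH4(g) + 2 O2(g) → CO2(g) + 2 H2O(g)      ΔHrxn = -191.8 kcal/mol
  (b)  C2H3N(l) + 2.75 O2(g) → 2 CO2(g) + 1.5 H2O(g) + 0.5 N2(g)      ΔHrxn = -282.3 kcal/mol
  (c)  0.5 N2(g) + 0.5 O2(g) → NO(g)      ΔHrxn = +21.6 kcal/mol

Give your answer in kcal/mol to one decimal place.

(a) reversed and × 3: (-3)·(-191.8) = +575.4 kcal/mol
(b) × 2: (2)·(-282.3) = -564.6 kcal/mol
(c) as written: +21.6 kcal/mol
ΔHrxn = (+575.4) + (-564.6) + (+21.6) = 32.4 kcal/mol

ΔHrxn = 32.4 kcal/mol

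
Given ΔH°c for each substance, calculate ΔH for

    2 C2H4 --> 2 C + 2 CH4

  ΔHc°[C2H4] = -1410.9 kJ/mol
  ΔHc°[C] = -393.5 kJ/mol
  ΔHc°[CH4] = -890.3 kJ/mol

Using ΔH = Σ nΔHc°(reactants) − Σ nΔHc°(products):
= [2·(-1410.9)] − [2·(-393.5) + 2·(-890.3)]
= -254.2 kJ/mol

ΔH = -254.2 kJ/mol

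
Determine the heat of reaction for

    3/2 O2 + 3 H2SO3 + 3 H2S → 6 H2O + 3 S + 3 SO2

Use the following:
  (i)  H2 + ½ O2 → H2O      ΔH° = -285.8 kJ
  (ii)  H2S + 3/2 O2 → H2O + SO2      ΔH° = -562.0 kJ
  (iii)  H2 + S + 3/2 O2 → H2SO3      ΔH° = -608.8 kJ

ΔH° = -717.0 kJ

(i) × 3: (3)·(-285.8) = -857.4 kJ
(ii) × 3: (3)·(-562.0) = -1686.0 kJ
(iii) reversed and × 3: (-3)·(-608.8) = +1826.4 kJ
Since enthalpy is a state function, ΔH° = (-857.4) + (-1686.0) + (+1826.4) = -717.0 kJ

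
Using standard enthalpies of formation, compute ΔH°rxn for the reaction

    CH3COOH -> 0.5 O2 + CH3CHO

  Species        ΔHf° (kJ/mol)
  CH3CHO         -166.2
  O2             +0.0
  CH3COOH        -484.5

Products: 1/2·(+0.0) + 1·(-166.2) = -166.2
Reactants: 1·(-484.5) = -484.5
ΔH°rxn = (-166.2) − (-484.5) = 318.3 kJ/mol

ΔH°rxn = 318.3 kJ/mol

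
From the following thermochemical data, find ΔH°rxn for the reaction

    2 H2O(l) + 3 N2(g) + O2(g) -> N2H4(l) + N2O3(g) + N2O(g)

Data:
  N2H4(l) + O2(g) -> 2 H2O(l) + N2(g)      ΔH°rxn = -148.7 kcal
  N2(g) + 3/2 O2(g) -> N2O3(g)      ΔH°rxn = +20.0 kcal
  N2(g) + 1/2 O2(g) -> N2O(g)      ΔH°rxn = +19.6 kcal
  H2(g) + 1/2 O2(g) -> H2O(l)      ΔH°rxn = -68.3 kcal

ΔH°rxn = 188.3 kcal

equation 1 reversed: +148.7 kcal
equation 2 as written: +20.0 kcal
equation 3 as written: +19.6 kcal
equation 4: not needed.
Since enthalpy is a state function, ΔH°rxn = (-1)·(-148.7) + (1)·(+20.0) + (1)·(+19.6) = 188.3 kcal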